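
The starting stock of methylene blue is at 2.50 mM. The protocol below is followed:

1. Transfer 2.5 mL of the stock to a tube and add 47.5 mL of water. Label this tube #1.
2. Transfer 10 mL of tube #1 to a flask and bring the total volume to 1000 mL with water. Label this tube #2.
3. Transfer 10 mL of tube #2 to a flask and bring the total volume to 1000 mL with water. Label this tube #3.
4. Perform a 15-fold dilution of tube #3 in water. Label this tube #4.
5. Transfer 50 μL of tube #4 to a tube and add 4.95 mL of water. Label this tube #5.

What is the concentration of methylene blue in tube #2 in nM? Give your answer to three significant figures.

Step 1: 2.5 mL + 47.5 mL = 50 mL total → factor 50/2.5 = 20
Step 2: 10 mL brought to 1000 mL → factor 1000/10 = 100
Dilution factor through tube #2 = 20 × 100 = 2000
[tube #2] = 2.50 mM / 2000 = 0.001250 mM = 1.25 × 10^3 nM

1.25 × 10^3 nM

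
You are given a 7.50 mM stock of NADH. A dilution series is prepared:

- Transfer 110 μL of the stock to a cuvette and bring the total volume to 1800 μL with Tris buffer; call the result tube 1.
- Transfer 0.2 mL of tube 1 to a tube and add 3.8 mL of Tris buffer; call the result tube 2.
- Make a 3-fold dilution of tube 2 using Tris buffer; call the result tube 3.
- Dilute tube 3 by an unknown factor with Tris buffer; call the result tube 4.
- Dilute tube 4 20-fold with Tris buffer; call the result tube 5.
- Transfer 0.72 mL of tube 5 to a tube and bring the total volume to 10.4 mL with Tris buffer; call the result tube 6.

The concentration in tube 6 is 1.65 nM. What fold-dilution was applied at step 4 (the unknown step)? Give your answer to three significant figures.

Step 1: 110 μL brought to 1800 μL → factor 1800/110 = 16.364
Step 2: 0.2 mL + 3.8 mL = 4 mL total → factor 4/0.2 = 20
Step 3: 3-fold → factor 3
Step 4: unknown factor x
Step 5: 20-fold → factor 20
Step 6: 0.72 mL brought to 10.4 mL → factor 10.4/0.72 = 14.444
Product of known-step factors = 2.8364 × 10^5
Overall factor = 7.50 mM / (1.65 nM) = 4.5455 × 10^6
x = 4.5455 × 10^6 / 2.8364 × 10^5 = 16.0

16.0-fold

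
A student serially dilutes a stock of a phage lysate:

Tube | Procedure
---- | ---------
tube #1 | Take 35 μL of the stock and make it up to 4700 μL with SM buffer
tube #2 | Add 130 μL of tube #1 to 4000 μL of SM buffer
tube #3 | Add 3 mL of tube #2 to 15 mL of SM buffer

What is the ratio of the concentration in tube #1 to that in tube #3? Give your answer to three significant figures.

Step 1: 35 μL brought to 4700 μL → factor 4700/35 = 134.29
Step 2: 130 μL + 4000 μL = 4130 μL total → factor 4130/130 = 31.769
Step 3: 3 mL + 15 mL = 18 mL total → factor 18/3 = 6
Dilution factor to tube #1 = 134.29; to tube #3 = 25597
[tube #1]/[tube #3] = (factor to tube #3)/(factor to tube #1) = 25597/134.29 = 191

191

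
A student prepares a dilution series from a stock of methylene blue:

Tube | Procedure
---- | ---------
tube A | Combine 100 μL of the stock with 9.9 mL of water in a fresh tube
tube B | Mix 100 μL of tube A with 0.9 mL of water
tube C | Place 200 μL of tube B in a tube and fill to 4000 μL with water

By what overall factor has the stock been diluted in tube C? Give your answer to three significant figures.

2.00 × 10^4

Step 1: 100 μL + 9.9 mL = 10000 μL total → factor 10000/100 = 100
Step 2: 100 μL + 0.9 mL = 1000 μL total → factor 1000/100 = 10
Step 3: 200 μL brought to 4000 μL → factor 4000/200 = 20
Overall dilution factor = 100 × 10 × 20 = 20000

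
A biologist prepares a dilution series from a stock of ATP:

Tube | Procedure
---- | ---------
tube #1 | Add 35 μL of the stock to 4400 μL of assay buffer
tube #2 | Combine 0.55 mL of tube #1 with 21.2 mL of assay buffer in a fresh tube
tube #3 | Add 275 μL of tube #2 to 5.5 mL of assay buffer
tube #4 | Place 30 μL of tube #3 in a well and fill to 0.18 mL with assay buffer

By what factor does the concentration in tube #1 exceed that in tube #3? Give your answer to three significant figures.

830

Step 1: 35 μL + 4400 μL = 4435 μL total → factor 4435/35 = 126.71
Step 2: 0.55 mL + 21.2 mL = 21.75 mL total → factor 21.75/0.55 = 39.545
Step 3: 275 μL + 5.5 mL = 5775 μL total → factor 5775/275 = 21
Dilution factor to tube #1 = 126.71; to tube #3 = 1.0523 × 10^5
[tube #1]/[tube #3] = (factor to tube #3)/(factor to tube #1) = 1.0523 × 10^5/126.71 = 830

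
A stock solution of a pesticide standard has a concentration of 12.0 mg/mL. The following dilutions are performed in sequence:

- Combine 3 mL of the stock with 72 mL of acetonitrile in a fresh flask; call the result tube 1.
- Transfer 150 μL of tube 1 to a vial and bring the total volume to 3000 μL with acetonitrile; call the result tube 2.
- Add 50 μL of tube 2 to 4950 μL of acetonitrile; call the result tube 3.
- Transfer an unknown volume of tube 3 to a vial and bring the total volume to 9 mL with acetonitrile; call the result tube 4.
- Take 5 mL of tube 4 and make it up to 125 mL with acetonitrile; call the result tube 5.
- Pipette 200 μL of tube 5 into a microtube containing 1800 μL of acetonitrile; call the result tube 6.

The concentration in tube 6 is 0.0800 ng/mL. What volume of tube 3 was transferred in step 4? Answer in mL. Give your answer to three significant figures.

0.750 mL

Step 1: 3 mL + 72 mL = 75 mL total → factor 75/3 = 25
Step 2: 150 μL brought to 3000 μL → factor 3000/150 = 20
Step 3: 50 μL + 4950 μL = 5000 μL total → factor 5000/50 = 100
Step 4: v brought to 9 mL → factor = 9 mL/v
Step 5: 5 mL brought to 125 mL → factor 125/5 = 25
Step 6: 200 μL + 1800 μL = 2000 μL total → factor 2000/200 = 10
Product of known-step factors = 1.25 × 10^7
Overall factor = 12.0 mg/mL / (0.0800 ng/mL) = 1.5 × 10^8
Step-4 factor = 1.5 × 10^8 / 1.25 × 10^7 = 12
v = 9 mL / 12 = 0.750 mL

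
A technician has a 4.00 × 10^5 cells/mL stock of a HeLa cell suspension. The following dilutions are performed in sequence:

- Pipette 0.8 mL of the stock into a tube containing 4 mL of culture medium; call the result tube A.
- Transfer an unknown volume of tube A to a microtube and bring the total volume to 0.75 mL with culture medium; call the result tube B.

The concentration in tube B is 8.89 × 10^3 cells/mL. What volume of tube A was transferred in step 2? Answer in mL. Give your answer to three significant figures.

Step 1: 0.8 mL + 4 mL = 4.8 mL total → factor 4.8/0.8 = 6
Step 2: v brought to 0.75 mL → factor = 0.75 mL/v
Product of known-step factors = 6
Overall factor = 4.00 × 10^5 cells/mL / (8.89 × 10^3 cells/mL) = 44.994
Step-2 factor = 44.994 / 6 = 7.4991
v = 0.75 mL / 7.4991 = 0.100 mL

0.100 mL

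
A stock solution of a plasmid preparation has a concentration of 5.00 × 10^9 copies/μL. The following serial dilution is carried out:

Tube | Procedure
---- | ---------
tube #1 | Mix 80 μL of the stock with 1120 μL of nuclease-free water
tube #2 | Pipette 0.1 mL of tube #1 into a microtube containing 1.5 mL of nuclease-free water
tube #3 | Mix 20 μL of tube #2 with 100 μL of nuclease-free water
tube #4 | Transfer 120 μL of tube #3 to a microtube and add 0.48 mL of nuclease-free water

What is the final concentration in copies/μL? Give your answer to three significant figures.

6.94 × 10^5 copies/μL

Step 1: 80 μL + 1120 μL = 1200 μL total → factor 1200/80 = 15
Step 2: 0.1 mL + 1.5 mL = 1.6 mL total → factor 1.6/0.1 = 16
Step 3: 20 μL + 100 μL = 120 μL total → factor 120/20 = 6
Step 4: 120 μL + 0.48 mL = 600 μL total → factor 600/120 = 5
Overall dilution factor = 15 × 16 × 6 × 5 = 7200
Final = 5.00 × 10^9 copies/μL / 7200 = 6.94 × 10^5 copies/μL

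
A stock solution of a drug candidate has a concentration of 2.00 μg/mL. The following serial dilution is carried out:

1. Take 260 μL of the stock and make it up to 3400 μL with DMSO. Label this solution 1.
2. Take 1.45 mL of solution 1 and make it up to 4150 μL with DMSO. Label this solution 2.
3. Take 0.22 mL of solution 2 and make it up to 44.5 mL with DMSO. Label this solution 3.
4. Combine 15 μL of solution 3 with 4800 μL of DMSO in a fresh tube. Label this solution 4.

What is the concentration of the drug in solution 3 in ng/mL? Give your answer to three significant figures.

Step 1: 260 μL brought to 3400 μL → factor 3400/260 = 13.077
Step 2: 1.45 mL brought to 4150 μL → factor 4.15/1.45 = 2.8621
Step 3: 0.22 mL brought to 44.5 mL → factor 44.5/0.22 = 202.27
Dilution factor through solution 3 = 13.077 × 2.8621 × 202.27 = 7570.5
[solution 3] = 2.00 μg/mL / 7570.5 = 0.0002642 μg/mL = 0.264 ng/mL

0.264 ng/mL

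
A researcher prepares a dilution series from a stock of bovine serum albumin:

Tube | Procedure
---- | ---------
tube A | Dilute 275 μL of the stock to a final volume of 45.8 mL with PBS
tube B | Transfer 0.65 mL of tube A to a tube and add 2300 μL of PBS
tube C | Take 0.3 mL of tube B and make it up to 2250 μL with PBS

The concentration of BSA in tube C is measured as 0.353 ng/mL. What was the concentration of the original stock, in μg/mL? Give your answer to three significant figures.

Step 1: 275 μL brought to 45.8 mL → factor 45800/275 = 166.55
Step 2: 0.65 mL + 2300 μL = 2.95 mL total → factor 2.95/0.65 = 4.5385
Step 3: 0.3 mL brought to 2250 μL → factor 2.25/0.3 = 7.5
Overall dilution factor = 166.55 × 4.5385 × 7.5 = 5669
Stock = 0.353 ng/mL × 5669 = 2001 ng/mL = 2.00 μg/mL

2.00 μg/mL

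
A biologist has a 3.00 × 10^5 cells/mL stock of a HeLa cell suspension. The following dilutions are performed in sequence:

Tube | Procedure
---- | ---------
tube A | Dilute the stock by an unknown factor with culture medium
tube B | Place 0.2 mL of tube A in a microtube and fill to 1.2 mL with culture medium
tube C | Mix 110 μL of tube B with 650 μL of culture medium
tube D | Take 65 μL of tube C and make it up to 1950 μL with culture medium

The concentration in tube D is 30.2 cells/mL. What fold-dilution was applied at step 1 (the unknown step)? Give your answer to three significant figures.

Step 1: unknown factor x
Step 2: 0.2 mL brought to 1.2 mL → factor 1.2/0.2 = 6
Step 3: 110 μL + 650 μL = 760 μL total → factor 760/110 = 6.9091
Step 4: 65 μL brought to 1950 μL → factor 1950/65 = 30
Product of known-step factors = 1243.6
Overall factor = 3.00 × 10^5 cells/mL / (30.2 cells/mL) = 9933.8
x = 9933.8 / 1243.6 = 7.99

7.99-fold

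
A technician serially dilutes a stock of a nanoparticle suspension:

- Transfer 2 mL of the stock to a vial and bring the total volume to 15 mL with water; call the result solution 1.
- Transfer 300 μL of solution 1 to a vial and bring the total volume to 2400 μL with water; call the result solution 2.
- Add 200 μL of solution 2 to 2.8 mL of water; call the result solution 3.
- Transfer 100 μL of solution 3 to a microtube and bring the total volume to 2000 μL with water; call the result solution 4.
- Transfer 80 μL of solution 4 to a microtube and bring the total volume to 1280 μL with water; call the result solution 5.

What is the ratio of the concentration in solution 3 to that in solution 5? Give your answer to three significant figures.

320

Step 1: 2 mL brought to 15 mL → factor 15/2 = 7.5
Step 2: 300 μL brought to 2400 μL → factor 2400/300 = 8
Step 3: 200 μL + 2.8 mL = 3000 μL total → factor 3000/200 = 15
Step 4: 100 μL brought to 2000 μL → factor 2000/100 = 20
Step 5: 80 μL brought to 1280 μL → factor 1280/80 = 16
Dilution factor to solution 3 = 900; to solution 5 = 2.88 × 10^5
[solution 3]/[solution 5] = (factor to solution 5)/(factor to solution 3) = 2.88 × 10^5/900 = 320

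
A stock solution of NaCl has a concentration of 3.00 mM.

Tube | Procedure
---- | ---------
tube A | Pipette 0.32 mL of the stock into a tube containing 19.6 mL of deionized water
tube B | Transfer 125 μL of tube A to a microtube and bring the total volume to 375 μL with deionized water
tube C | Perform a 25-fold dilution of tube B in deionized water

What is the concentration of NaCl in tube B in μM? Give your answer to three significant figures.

Step 1: 0.32 mL + 19.6 mL = 19.92 mL total → factor 19.92/0.32 = 62.25
Step 2: 125 μL brought to 375 μL → factor 375/125 = 3
Dilution factor through tube B = 62.25 × 3 = 186.75
[tube B] = 3.00 mM / 186.75 = 0.01606 mM = 16.1 μM

16.1 μM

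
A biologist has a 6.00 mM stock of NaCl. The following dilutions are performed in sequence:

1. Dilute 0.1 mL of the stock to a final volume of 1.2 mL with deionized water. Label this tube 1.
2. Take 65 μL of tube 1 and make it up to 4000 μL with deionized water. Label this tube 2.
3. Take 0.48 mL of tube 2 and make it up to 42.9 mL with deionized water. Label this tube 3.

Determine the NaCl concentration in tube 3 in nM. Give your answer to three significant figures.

90.9 nM

Step 1: 0.1 mL brought to 1.2 mL → factor 1.2/0.1 = 12
Step 2: 65 μL brought to 4000 μL → factor 4000/65 = 61.538
Step 3: 0.48 mL brought to 42.9 mL → factor 42.9/0.48 = 89.375
Overall dilution factor = 12 × 61.538 × 89.375 = 66000
Final = 6.00 mM / 66000 = 9.091 × 10^-5 mM = 90.9 nM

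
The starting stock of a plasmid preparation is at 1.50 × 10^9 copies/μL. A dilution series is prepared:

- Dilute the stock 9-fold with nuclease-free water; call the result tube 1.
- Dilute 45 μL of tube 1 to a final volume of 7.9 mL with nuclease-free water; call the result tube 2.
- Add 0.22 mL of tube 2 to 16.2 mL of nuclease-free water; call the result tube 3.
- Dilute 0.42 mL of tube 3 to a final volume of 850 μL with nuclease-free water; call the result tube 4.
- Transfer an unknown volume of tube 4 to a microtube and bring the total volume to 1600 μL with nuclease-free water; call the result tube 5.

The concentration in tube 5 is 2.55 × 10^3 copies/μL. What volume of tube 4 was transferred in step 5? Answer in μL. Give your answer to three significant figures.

649 μL

Step 1: 9-fold → factor 9
Step 2: 45 μL brought to 7.9 mL → factor 7900/45 = 175.56
Step 3: 0.22 mL + 16.2 mL = 16.42 mL total → factor 16.42/0.22 = 74.636
Step 4: 0.42 mL brought to 850 μL → factor 0.85/0.42 = 2.0238
Step 5: v brought to 1600 μL → factor = 1600 μL/v
Product of known-step factors = 2.3866 × 10^5
Overall factor = 1.50 × 10^9 copies/μL / (2.55 × 10^3 copies/μL) = 5.8824 × 10^5
Step-5 factor = 5.8824 × 10^5 / 2.3866 × 10^5 = 2.4648
v = 1600 μL / 2.4648 = 649 μL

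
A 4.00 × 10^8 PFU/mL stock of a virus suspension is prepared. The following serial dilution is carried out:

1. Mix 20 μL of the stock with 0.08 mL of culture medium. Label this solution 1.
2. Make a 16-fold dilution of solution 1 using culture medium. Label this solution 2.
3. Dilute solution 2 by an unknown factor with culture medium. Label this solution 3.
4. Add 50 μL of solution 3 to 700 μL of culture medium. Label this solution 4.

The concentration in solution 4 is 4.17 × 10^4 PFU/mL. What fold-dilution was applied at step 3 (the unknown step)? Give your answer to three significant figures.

Step 1: 20 μL + 0.08 mL = 100 μL total → factor 100/20 = 5
Step 2: 16-fold → factor 16
Step 3: unknown factor x
Step 4: 50 μL + 700 μL = 750 μL total → factor 750/50 = 15
Product of known-step factors = 1200
Overall factor = 4.00 × 10^8 PFU/mL / (4.17 × 10^4 PFU/mL) = 9592.3
x = 9592.3 / 1200 = 7.99

7.99-fold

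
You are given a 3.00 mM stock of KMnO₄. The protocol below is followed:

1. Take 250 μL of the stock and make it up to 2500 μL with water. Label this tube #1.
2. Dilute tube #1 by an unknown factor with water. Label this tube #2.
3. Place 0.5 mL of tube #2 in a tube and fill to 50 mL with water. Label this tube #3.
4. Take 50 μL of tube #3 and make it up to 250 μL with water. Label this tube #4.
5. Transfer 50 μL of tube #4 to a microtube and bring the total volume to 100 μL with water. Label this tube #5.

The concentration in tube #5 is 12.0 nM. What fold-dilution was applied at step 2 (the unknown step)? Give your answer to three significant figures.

Step 1: 250 μL brought to 2500 μL → factor 2500/250 = 10
Step 2: unknown factor x
Step 3: 0.5 mL brought to 50 mL → factor 50/0.5 = 100
Step 4: 50 μL brought to 250 μL → factor 250/50 = 5
Step 5: 50 μL brought to 100 μL → factor 100/50 = 2
Product of known-step factors = 10000
Overall factor = 3.00 mM / (12.0 nM) = 2.5 × 10^5
x = 2.5 × 10^5 / 10000 = 25.0

25.0-fold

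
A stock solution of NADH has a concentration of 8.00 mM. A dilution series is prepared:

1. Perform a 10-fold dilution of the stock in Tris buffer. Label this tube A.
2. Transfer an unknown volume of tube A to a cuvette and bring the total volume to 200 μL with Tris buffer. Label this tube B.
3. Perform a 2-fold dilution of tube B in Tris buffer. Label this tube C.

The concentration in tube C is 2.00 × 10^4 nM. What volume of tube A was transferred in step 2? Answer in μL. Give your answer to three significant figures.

10.0 μL

Step 1: 10-fold → factor 10
Step 2: v brought to 200 μL → factor = 200 μL/v
Step 3: 2-fold → factor 2
Product of known-step factors = 20
Overall factor = 8.00 mM / (2.00 × 10^4 nM) = 400
Step-2 factor = 400 / 20 = 20
v = 200 μL / 20 = 10.0 μL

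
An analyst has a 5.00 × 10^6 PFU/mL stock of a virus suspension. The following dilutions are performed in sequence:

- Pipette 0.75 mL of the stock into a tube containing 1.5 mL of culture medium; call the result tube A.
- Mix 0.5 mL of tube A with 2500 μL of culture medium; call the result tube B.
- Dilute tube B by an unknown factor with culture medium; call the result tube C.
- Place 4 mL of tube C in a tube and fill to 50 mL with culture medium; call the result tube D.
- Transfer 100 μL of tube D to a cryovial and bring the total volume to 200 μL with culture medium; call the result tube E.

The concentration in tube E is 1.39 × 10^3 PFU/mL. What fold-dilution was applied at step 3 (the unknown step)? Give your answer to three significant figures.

Step 1: 0.75 mL + 1.5 mL = 2.25 mL total → factor 2.25/0.75 = 3
Step 2: 0.5 mL + 2500 μL = 3 mL total → factor 3/0.5 = 6
Step 3: unknown factor x
Step 4: 4 mL brought to 50 mL → factor 50/4 = 12.5
Step 5: 100 μL brought to 200 μL → factor 200/100 = 2
Product of known-step factors = 450
Overall factor = 5.00 × 10^6 PFU/mL / (1.39 × 10^3 PFU/mL) = 3597.1
x = 3597.1 / 450 = 7.99

7.99-fold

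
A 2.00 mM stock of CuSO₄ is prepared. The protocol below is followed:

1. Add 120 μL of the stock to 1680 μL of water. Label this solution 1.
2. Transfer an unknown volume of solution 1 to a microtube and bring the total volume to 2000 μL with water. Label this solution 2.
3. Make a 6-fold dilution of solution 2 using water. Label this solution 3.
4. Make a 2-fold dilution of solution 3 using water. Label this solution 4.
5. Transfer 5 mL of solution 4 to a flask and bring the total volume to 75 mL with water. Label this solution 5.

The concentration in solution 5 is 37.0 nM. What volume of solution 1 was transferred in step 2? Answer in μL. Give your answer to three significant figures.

Step 1: 120 μL + 1680 μL = 1800 μL total → factor 1800/120 = 15
Step 2: v brought to 2000 μL → factor = 2000 μL/v
Step 3: 6-fold → factor 6
Step 4: 2-fold → factor 2
Step 5: 5 mL brought to 75 mL → factor 75/5 = 15
Product of known-step factors = 2700
Overall factor = 2.00 mM / (37.0 nM) = 54054
Step-2 factor = 54054 / 2700 = 20.02
v = 2000 μL / 20.02 = 99.9 μL

99.9 μL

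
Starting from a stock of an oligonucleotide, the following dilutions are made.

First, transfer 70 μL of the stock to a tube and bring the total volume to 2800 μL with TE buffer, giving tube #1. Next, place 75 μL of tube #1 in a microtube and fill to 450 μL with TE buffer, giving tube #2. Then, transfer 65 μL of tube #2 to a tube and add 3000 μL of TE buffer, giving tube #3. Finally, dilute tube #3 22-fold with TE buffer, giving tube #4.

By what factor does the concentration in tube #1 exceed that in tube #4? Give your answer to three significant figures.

Step 1: 70 μL brought to 2800 μL → factor 2800/70 = 40
Step 2: 75 μL brought to 450 μL → factor 450/75 = 6
Step 3: 65 μL + 3000 μL = 3065 μL total → factor 3065/65 = 47.154
Step 4: 22-fold → factor 22
Dilution factor to tube #1 = 40; to tube #4 = 2.4897 × 10^5
[tube #1]/[tube #4] = (factor to tube #4)/(factor to tube #1) = 2.4897 × 10^5/40 = 6.22 × 10^3

6.22 × 10^3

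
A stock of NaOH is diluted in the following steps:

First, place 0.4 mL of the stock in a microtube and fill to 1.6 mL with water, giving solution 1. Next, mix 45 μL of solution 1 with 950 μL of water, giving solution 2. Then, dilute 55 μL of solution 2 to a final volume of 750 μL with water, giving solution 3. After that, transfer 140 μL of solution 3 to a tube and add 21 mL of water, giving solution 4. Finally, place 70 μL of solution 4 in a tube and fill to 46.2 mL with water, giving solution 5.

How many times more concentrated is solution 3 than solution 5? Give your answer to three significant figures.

9.97 × 10^4

Step 1: 0.4 mL brought to 1.6 mL → factor 1.6/0.4 = 4
Step 2: 45 μL + 950 μL = 995 μL total → factor 995/45 = 22.111
Step 3: 55 μL brought to 750 μL → factor 750/55 = 13.636
Step 4: 140 μL + 21 mL = 21140 μL total → factor 21140/140 = 151
Step 5: 70 μL brought to 46.2 mL → factor 46200/70 = 660
Dilution factor to solution 3 = 1206.1; to solution 5 = 1.202 × 10^8
[solution 3]/[solution 5] = (factor to solution 5)/(factor to solution 3) = 1.202 × 10^8/1206.1 = 9.97 × 10^4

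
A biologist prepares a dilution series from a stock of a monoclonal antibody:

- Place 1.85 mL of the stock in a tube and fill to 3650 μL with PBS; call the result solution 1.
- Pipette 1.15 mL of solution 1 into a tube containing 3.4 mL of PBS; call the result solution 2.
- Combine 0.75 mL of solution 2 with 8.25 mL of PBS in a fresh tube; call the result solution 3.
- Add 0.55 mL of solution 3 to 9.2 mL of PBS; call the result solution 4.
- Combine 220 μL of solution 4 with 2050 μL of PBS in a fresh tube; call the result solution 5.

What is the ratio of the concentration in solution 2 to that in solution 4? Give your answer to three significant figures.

213

Step 1: 1.85 mL brought to 3650 μL → factor 3.65/1.85 = 1.973
Step 2: 1.15 mL + 3.4 mL = 4.55 mL total → factor 4.55/1.15 = 3.9565
Step 3: 0.75 mL + 8.25 mL = 9 mL total → factor 9/0.75 = 12
Step 4: 0.55 mL + 9.2 mL = 9.75 mL total → factor 9.75/0.55 = 17.727
Dilution factor to solution 2 = 7.8061; to solution 4 = 1660.6
[solution 2]/[solution 4] = (factor to solution 4)/(factor to solution 2) = 1660.6/7.8061 = 213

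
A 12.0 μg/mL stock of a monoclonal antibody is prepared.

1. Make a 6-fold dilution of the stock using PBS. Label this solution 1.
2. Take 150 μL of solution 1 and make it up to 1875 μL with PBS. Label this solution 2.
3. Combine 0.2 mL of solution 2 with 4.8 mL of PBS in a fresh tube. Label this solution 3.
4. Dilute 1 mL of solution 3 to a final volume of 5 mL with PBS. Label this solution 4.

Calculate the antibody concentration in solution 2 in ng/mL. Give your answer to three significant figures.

160 ng/mL

Step 1: 6-fold → factor 6
Step 2: 150 μL brought to 1875 μL → factor 1875/150 = 12.5
Dilution factor through solution 2 = 6 × 12.5 = 75
[solution 2] = 12.0 μg/mL / 75 = 0.1600 μg/mL = 160 ng/mL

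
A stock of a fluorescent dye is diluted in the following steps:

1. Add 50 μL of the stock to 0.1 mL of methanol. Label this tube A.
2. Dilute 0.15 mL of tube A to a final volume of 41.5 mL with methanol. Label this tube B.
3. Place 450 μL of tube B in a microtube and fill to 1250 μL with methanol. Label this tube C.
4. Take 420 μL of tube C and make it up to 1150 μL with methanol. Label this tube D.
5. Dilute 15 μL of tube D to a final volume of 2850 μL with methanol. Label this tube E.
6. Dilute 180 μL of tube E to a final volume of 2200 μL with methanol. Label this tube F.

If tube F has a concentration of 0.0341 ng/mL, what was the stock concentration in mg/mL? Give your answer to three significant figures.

Step 1: 50 μL + 0.1 mL = 150 μL total → factor 150/50 = 3
Step 2: 0.15 mL brought to 41.5 mL → factor 41.5/0.15 = 276.67
Step 3: 450 μL brought to 1250 μL → factor 1250/450 = 2.7778
Step 4: 420 μL brought to 1150 μL → factor 1150/420 = 2.7381
Step 5: 15 μL brought to 2850 μL → factor 2850/15 = 190
Step 6: 180 μL brought to 2200 μL → factor 2200/180 = 12.222
Overall dilution factor = 3 × 276.67 × 2.7778 × 2.7381 × 190 × 12.222 = 1.466 × 10^7
Stock = 0.0341 ng/mL × 1.466 × 10^7 = 4.999 × 10^5 ng/mL = 0.500 mg/mL

0.500 mg/mL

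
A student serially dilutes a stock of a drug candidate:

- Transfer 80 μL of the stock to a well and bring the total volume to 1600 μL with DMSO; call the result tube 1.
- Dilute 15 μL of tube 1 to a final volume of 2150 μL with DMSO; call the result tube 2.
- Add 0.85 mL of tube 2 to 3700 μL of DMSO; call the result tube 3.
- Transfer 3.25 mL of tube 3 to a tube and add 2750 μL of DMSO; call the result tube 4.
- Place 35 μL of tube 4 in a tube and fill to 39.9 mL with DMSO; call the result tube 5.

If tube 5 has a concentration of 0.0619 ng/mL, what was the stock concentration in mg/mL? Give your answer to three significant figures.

Step 1: 80 μL brought to 1600 μL → factor 1600/80 = 20
Step 2: 15 μL brought to 2150 μL → factor 2150/15 = 143.33
Step 3: 0.85 mL + 3700 μL = 4.55 mL total → factor 4.55/0.85 = 5.3529
Step 4: 3.25 mL + 2750 μL = 6 mL total → factor 6/3.25 = 1.8462
Step 5: 35 μL brought to 39.9 mL → factor 39900/35 = 1140
Overall dilution factor = 20 × 143.33 × 5.3529 × 1.8462 × 1140 = 3.2296 × 10^7
Stock = 0.0619 ng/mL × 3.2296 × 10^7 = 1.999 × 10^6 ng/mL = 2.00 mg/mL

2.00 mg/mL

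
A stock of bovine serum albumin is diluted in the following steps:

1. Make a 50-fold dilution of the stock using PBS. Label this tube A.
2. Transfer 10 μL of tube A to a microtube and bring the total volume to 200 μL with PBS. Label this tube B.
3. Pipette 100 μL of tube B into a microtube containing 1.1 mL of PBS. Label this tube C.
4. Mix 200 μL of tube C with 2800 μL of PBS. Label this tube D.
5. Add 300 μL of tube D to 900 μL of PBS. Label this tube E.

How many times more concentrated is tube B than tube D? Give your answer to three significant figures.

Step 1: 50-fold → factor 50
Step 2: 10 μL brought to 200 μL → factor 200/10 = 20
Step 3: 100 μL + 1.1 mL = 1200 μL total → factor 1200/100 = 12
Step 4: 200 μL + 2800 μL = 3000 μL total → factor 3000/200 = 15
Dilution factor to tube B = 1000; to tube D = 1.8 × 10^5
[tube B]/[tube D] = (factor to tube D)/(factor to tube B) = 1.8 × 10^5/1000 = 180

180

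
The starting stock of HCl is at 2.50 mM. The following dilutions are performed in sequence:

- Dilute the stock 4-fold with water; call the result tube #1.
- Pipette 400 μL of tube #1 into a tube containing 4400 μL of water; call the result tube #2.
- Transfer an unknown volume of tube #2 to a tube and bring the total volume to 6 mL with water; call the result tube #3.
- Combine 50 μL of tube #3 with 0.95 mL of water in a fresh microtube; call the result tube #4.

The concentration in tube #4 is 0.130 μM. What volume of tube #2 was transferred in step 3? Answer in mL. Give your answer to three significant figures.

Step 1: 4-fold → factor 4
Step 2: 400 μL + 4400 μL = 4800 μL total → factor 4800/400 = 12
Step 3: v brought to 6 mL → factor = 6 mL/v
Step 4: 50 μL + 0.95 mL = 1000 μL total → factor 1000/50 = 20
Product of known-step factors = 960
Overall factor = 2.50 mM / (0.130 μM) = 19231
Step-3 factor = 19231 / 960 = 20.032
v = 6 mL / 20.032 = 0.300 mL

0.300 mL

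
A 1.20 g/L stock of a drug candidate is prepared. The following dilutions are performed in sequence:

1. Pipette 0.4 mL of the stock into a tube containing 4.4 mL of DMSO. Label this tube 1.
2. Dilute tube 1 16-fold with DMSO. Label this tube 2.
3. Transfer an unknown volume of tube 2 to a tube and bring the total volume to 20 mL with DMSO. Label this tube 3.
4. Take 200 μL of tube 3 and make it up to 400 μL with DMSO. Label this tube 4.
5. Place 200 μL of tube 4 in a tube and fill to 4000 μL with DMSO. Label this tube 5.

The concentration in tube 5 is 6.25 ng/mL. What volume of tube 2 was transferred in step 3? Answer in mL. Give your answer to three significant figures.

Step 1: 0.4 mL + 4.4 mL = 4.8 mL total → factor 4.8/0.4 = 12
Step 2: 16-fold → factor 16
Step 3: v brought to 20 mL → factor = 20 mL/v
Step 4: 200 μL brought to 400 μL → factor 400/200 = 2
Step 5: 200 μL brought to 4000 μL → factor 4000/200 = 20
Product of known-step factors = 7680
Overall factor = 1.20 g/L / (6.25 ng/mL) = 1.92 × 10^5
Step-3 factor = 1.92 × 10^5 / 7680 = 25
v = 20 mL / 25 = 0.800 mL

0.800 mL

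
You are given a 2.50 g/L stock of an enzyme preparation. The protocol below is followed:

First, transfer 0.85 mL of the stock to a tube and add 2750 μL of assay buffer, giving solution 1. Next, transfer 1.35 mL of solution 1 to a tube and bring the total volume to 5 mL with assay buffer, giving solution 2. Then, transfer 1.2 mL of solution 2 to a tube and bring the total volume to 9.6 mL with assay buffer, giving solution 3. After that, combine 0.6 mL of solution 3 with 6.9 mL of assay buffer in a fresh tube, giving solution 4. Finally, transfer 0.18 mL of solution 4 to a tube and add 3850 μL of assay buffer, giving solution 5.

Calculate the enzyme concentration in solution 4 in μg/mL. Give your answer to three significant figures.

Step 1: 0.85 mL + 2750 μL = 3.6 mL total → factor 3.6/0.85 = 4.2353
Step 2: 1.35 mL brought to 5 mL → factor 5/1.35 = 3.7037
Step 3: 1.2 mL brought to 9.6 mL → factor 9.6/1.2 = 8
Step 4: 0.6 mL + 6.9 mL = 7.5 mL total → factor 7.5/0.6 = 12.5
Dilution factor through solution 4 = 4.2353 × 3.7037 × 8 × 12.5 = 1568.6
[solution 4] = 2.50 g/L / 1568.6 = 0.001594 g/L = 1.59 μg/mL

1.59 μg/mL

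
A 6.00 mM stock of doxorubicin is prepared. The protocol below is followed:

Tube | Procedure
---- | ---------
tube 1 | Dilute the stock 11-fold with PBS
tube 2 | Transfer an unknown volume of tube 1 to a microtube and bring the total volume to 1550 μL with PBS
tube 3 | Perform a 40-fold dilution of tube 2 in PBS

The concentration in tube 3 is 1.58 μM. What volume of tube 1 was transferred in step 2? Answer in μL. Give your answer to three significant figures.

Step 1: 11-fold → factor 11
Step 2: v brought to 1550 μL → factor = 1550 μL/v
Step 3: 40-fold → factor 40
Product of known-step factors = 440
Overall factor = 6.00 mM / (1.58 μM) = 3797.5
Step-2 factor = 3797.5 / 440 = 8.6306
v = 1550 μL / 8.6306 = 180 μL

180 μL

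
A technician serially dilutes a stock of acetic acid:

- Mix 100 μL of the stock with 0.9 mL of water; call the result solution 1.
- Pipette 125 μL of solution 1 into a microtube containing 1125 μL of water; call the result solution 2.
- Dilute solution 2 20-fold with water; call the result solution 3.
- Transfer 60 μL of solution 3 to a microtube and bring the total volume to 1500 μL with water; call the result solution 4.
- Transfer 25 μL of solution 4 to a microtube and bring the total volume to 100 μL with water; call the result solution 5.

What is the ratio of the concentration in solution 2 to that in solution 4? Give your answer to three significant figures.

500

Step 1: 100 μL + 0.9 mL = 1000 μL total → factor 1000/100 = 10
Step 2: 125 μL + 1125 μL = 1250 μL total → factor 1250/125 = 10
Step 3: 20-fold → factor 20
Step 4: 60 μL brought to 1500 μL → factor 1500/60 = 25
Dilution factor to solution 2 = 100; to solution 4 = 50000
[solution 2]/[solution 4] = (factor to solution 4)/(factor to solution 2) = 50000/100 = 500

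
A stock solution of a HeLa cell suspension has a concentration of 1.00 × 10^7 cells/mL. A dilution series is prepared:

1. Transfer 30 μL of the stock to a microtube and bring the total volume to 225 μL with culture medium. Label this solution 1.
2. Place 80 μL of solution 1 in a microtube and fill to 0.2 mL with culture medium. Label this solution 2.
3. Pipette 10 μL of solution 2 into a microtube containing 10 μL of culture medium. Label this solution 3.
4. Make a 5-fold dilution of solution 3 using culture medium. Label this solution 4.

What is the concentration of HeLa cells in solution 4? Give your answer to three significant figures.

5.33 × 10^4 cells/mL

Step 1: 30 μL brought to 225 μL → factor 225/30 = 7.5
Step 2: 80 μL brought to 0.2 mL → factor 200/80 = 2.5
Step 3: 10 μL + 10 μL = 20 μL total → factor 20/10 = 2
Step 4: 5-fold → factor 5
Overall dilution factor = 7.5 × 2.5 × 2 × 5 = 187.5
Final = 1.00 × 10^7 cells/mL / 187.5 = 5.33 × 10^4 cells/mL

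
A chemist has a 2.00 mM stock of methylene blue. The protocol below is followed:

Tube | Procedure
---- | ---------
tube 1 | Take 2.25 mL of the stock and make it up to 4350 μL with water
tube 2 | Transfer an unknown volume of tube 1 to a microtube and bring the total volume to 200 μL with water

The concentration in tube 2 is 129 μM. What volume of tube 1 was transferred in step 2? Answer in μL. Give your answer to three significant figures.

24.9 μL

Step 1: 2.25 mL brought to 4350 μL → factor 4.35/2.25 = 1.9333
Step 2: v brought to 200 μL → factor = 200 μL/v
Product of known-step factors = 1.9333
Overall factor = 2.00 mM / (129 μM) = 15.504
Step-2 factor = 15.504 / 1.9333 = 8.0192
v = 200 μL / 8.0192 = 24.9 μL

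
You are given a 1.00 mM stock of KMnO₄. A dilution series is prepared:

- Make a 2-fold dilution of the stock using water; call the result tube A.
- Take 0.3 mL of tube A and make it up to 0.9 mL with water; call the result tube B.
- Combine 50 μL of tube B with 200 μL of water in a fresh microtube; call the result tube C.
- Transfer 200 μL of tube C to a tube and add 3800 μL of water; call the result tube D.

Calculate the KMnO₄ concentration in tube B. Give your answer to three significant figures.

Step 1: 2-fold → factor 2
Step 2: 0.3 mL brought to 0.9 mL → factor 0.9/0.3 = 3
Dilution factor through tube B = 2 × 3 = 6
[tube B] = 1.00 mM / 6 = 0.167 mM

0.167 mM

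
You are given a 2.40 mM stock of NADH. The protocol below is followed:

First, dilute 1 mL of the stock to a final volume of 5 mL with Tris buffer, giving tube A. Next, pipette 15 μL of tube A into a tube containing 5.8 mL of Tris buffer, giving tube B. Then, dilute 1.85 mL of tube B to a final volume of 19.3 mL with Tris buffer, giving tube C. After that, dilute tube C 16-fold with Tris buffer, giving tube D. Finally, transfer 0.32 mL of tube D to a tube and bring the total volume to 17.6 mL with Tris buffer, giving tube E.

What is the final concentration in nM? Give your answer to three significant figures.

Step 1: 1 mL brought to 5 mL → factor 5/1 = 5
Step 2: 15 μL + 5.8 mL = 5815 μL total → factor 5815/15 = 387.67
Step 3: 1.85 mL brought to 19.3 mL → factor 19.3/1.85 = 10.432
Step 4: 16-fold → factor 16
Step 5: 0.32 mL brought to 17.6 mL → factor 17.6/0.32 = 55
Overall dilution factor = 5 × 387.67 × 10.432 × 16 × 55 = 1.7795 × 10^7
Final = 2.40 mM / 1.7795 × 10^7 = 1.349 × 10^-7 mM = 0.135 nM

0.135 nM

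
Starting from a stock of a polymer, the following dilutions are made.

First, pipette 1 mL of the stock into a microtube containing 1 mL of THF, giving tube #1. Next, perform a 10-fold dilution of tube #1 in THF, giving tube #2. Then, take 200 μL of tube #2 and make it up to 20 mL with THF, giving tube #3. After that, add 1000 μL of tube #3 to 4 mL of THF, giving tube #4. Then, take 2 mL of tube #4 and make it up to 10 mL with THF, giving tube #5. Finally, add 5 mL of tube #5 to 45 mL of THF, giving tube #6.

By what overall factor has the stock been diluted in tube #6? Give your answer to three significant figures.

5.00 × 10^5

Step 1: 1 mL + 1 mL = 2 mL total → factor 2/1 = 2
Step 2: 10-fold → factor 10
Step 3: 200 μL brought to 20 mL → factor 20000/200 = 100
Step 4: 1000 μL + 4 mL = 5000 μL total → factor 5000/1000 = 5
Step 5: 2 mL brought to 10 mL → factor 10/2 = 5
Step 6: 5 mL + 45 mL = 50 mL total → factor 50/5 = 10
Overall dilution factor = 2 × 10 × 100 × 5 × 5 × 10 = 5 × 10^5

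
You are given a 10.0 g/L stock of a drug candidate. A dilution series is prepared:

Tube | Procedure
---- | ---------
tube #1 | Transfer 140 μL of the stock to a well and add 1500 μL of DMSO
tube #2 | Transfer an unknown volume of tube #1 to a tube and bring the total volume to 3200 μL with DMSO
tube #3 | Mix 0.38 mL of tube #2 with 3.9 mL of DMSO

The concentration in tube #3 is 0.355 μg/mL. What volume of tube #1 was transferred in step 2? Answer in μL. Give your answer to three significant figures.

Step 1: 140 μL + 1500 μL = 1640 μL total → factor 1640/140 = 11.714
Step 2: v brought to 3200 μL → factor = 3200 μL/v
Step 3: 0.38 mL + 3.9 mL = 4.28 mL total → factor 4.28/0.38 = 11.263
Product of known-step factors = 131.94
Overall factor = 10.0 g/L / (0.355 μg/mL) = 28169
Step-2 factor = 28169 / 131.94 = 213.5
v = 3200 μL / 213.5 = 15.0 μL

15.0 μL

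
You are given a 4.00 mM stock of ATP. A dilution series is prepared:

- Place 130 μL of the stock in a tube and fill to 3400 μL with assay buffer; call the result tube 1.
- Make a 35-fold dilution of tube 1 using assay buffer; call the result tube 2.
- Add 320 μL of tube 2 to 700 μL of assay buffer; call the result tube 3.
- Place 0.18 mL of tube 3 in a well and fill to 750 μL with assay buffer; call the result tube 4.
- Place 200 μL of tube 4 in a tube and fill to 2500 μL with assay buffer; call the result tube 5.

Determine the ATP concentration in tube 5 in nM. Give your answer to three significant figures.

26.3 nM

Step 1: 130 μL brought to 3400 μL → factor 3400/130 = 26.154
Step 2: 35-fold → factor 35
Step 3: 320 μL + 700 μL = 1020 μL total → factor 1020/320 = 3.1875
Step 4: 0.18 mL brought to 750 μL → factor 0.75/0.18 = 4.1667
Step 5: 200 μL brought to 2500 μL → factor 2500/200 = 12.5
Overall dilution factor = 26.154 × 35 × 3.1875 × 4.1667 × 12.5 = 1.5197 × 10^5
Final = 4.00 mM / 1.5197 × 10^5 = 2.632 × 10^-5 mM = 26.3 nM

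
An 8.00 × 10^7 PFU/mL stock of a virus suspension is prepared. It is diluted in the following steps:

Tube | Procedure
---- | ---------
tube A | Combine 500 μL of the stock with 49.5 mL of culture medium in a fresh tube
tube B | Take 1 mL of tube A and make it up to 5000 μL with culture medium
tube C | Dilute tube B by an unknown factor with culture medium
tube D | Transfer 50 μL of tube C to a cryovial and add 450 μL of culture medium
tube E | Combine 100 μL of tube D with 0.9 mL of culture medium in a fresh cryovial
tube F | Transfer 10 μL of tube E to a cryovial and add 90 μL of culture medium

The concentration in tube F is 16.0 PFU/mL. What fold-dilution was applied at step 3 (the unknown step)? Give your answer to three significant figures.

10.0-fold

Step 1: 500 μL + 49.5 mL = 50000 μL total → factor 50000/500 = 100
Step 2: 1 mL brought to 5000 μL → factor 5/1 = 5
Step 3: unknown factor x
Step 4: 50 μL + 450 μL = 500 μL total → factor 500/50 = 10
Step 5: 100 μL + 0.9 mL = 1000 μL total → factor 1000/100 = 10
Step 6: 10 μL + 90 μL = 100 μL total → factor 100/10 = 10
Product of known-step factors = 5 × 10^5
Overall factor = 8.00 × 10^7 PFU/mL / (16.0 PFU/mL) = 5 × 10^6
x = 5 × 10^6 / 5 × 10^5 = 10.0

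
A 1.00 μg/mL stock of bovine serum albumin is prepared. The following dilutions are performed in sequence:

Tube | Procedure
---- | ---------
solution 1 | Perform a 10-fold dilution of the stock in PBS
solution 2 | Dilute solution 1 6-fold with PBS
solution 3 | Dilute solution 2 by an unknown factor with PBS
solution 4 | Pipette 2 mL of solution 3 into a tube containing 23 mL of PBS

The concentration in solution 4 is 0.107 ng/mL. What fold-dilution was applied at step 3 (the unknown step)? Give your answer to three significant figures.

12.5-fold

Step 1: 10-fold → factor 10
Step 2: 6-fold → factor 6
Step 3: unknown factor x
Step 4: 2 mL + 23 mL = 25 mL total → factor 25/2 = 12.5
Product of known-step factors = 750
Overall factor = 1.00 μg/mL / (0.107 ng/mL) = 9345.8
x = 9345.8 / 750 = 12.5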